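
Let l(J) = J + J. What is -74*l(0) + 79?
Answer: 79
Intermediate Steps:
l(J) = 2*J
-74*l(0) + 79 = -148*0 + 79 = -74*0 + 79 = 0 + 79 = 79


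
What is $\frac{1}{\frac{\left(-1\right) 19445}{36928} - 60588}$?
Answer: $- \frac{36928}{2237413109} \approx -1.6505 \cdot 10^{-5}$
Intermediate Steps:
$\frac{1}{\frac{\left(-1\right) 19445}{36928} - 60588} = \frac{1}{\left(-19445\right) \frac{1}{36928} - 60588} = \frac{1}{- \frac{19445}{36928} - 60588} = \frac{1}{- \frac{2237413109}{36928}} = - \frac{36928}{2237413109}$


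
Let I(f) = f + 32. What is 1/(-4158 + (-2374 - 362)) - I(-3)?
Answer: -199927/6894 ≈ -29.000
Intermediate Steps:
I(f) = 32 + f
1/(-4158 + (-2374 - 362)) - I(-3) = 1/(-4158 + (-2374 - 362)) - (32 - 3) = 1/(-4158 - 2736) - 1*29 = 1/(-6894) - 29 = -1/6894 - 29 = -199927/6894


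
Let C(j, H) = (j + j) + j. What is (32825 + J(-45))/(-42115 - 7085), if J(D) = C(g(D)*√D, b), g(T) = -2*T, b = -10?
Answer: -1313/1968 - 27*I*√5/1640 ≈ -0.66717 - 0.036813*I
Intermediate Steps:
C(j, H) = 3*j (C(j, H) = 2*j + j = 3*j)
J(D) = -6*D^(3/2) (J(D) = 3*((-2*D)*√D) = 3*(-2*D^(3/2)) = -6*D^(3/2))
(32825 + J(-45))/(-42115 - 7085) = (32825 - (-810)*I*√5)/(-42115 - 7085) = (32825 - (-810)*I*√5)/(-49200) = (32825 + 810*I*√5)*(-1/49200) = -1313/1968 - 27*I*√5/1640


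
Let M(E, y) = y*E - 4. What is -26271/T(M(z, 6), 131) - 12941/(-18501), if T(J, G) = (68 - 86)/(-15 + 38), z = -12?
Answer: 1242127519/37002 ≈ 33569.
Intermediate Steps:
M(E, y) = -4 + E*y (M(E, y) = E*y - 4 = -4 + E*y)
T(J, G) = -18/23
-26271/T(M(z, 6), 131) - 12941/(-18501) = -26271/(-18/23) - 12941/(-18501) = -26271*(-23/18) - 12941*(-1/18501) = 67137/2 + 12941/18501 = 1242127519/37002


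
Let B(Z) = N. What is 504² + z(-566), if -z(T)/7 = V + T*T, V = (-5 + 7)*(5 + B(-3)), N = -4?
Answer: -1988490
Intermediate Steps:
B(Z) = -4
V = 2 (V = (-5 + 7)*(5 - 4) = 2*1 = 2)
z(T) = -14 - 7*T² (z(T) = -7*(2 + T*T) = -7*(2 + T²) = -14 - 7*T²)
504² + z(-566) = 504² + (-14 - 7*(-566)²) = 254016 + (-14 - 7*320356) = 254016 + (-14 - 2242492) = 254016 - 2242506 = -1988490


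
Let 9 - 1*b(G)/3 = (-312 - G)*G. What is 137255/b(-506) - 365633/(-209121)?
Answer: 15154307598/6843345311 ≈ 2.2145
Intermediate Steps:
b(G) = 27 - 3*G*(-312 - G) (b(G) = 27 - 3*(-312 - G)*G = 27 - 3*G*(-312 - G))
137255/b(-506) - 365633/(-209121) = 137255/(27 + 3*(-506)² + 936*(-506)) - 365633/(-209121) = 137255/(27 + 3*256036 - 473616) - 365633*(-1/209121) = 137255/(27 + 768108 - 473616) + 365633/209121 = 137255/294519 + 365633/209121 = 15154307598/6843345311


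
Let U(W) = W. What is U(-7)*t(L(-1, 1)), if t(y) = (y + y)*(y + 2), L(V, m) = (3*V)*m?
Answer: -42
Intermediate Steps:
L(V, m) = 3*V*m
t(y) = 2*y*(2 + y) (t(y) = (2*y)*(2 + y) = 2*y*(2 + y))
U(-7)*t(L(-1, 1)) = -14*3*(-1)*1*(2 + 3*(-1)*1) = -14*(-3)*(2 - 3) = -14*(-3)*(-1) = -7*6 = -42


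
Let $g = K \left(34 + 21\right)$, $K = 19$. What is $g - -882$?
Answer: $1927$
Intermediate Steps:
$g = 1045$ ($g = 19 \left(34 + 21\right) = 19 \cdot 55 = 1045$)
$g - -882 = 1045 - -882 = 1045 + 882 = 1927$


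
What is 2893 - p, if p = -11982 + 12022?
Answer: 2853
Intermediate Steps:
p = 40
2893 - p = 2893 - 1*40 = 2893 - 40 = 2853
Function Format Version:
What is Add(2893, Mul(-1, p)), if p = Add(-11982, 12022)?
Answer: 2853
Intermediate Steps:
p = 40
Add(2893, Mul(-1, p)) = Add(2893, Mul(-1, 40)) = Add(2893, -40) = 2853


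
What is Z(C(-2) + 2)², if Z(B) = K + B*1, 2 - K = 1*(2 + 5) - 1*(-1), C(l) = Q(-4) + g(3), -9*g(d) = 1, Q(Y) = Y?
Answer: 5329/81 ≈ 65.790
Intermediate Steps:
g(d) = -⅑ (g(d) = -⅑*1 = -⅑)
C(l) = -37/9 (C(l) = -4 - ⅑ = -37/9)
K = -6 (K = 2 - (1*(2 + 5) - 1*(-1)) = 2 - (1*7 + 1) = 2 - (7 + 1) = 2 - 1*8 = 2 - 8 = -6)
Z(B) = -6 + B (Z(B) = -6 + B*1 = -6 + B)
Z(C(-2) + 2)² = (-6 + (-37/9 + 2))² = (-6 - 19/9)² = (-73/9)² = 5329/81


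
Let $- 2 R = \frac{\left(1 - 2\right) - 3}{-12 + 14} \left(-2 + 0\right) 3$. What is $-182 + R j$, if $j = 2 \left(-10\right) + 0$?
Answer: $-62$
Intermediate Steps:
$j = -20$ ($j = -20 + 0 = -20$)
$R = -6$ ($R = - \frac{\frac{\left(1 - 2\right) - 3}{-12 + 14} \left(-2 + 0\right) 3}{2} = - \frac{\frac{\left(1 - 2\right) - 3}{2} \left(\left(-2\right) 3\right)}{2} = - \frac{\left(-1 - 3\right) \frac{1}{2} \left(-6\right)}{2} = - \frac{\left(-4\right) \frac{1}{2} \left(-6\right)}{2} = - \frac{\left(-2\right) \left(-6\right)}{2} = \left(- \frac{1}{2}\right) 12 = -6$)
$-182 + R j = -182 - -120 = -182 + 120 = -62$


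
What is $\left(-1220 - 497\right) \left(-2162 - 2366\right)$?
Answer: $7774576$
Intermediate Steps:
$\left(-1220 - 497\right) \left(-2162 - 2366\right) = - 1717 \left(-2162 - 2366\right) = \left(-1717\right) \left(-4528\right) = 7774576$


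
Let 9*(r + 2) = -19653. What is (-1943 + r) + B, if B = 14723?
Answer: 31783/3 ≈ 10594.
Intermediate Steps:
r = -6557/3 (r = -2 + (1/9)*(-19653) = -2 - 6551/3 = -6557/3 ≈ -2185.7)
(-1943 + r) + B = (-1943 - 6557/3) + 14723 = -12386/3 + 14723 = 31783/3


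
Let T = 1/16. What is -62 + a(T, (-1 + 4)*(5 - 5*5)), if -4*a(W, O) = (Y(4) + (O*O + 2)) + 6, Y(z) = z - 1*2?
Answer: -1929/2 ≈ -964.50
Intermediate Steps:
Y(z) = -2 + z (Y(z) = z - 2 = -2 + z)
T = 1/16 ≈ 0.062500
a(W, O) = -5/2 - O²/4 (a(W, O) = -(((-2 + 4) + (O*O + 2)) + 6)/4 = -((2 + (O² + 2)) + 6)/4 = -((2 + (2 + O²)) + 6)/4 = -((4 + O²) + 6)/4 = -(10 + O²)/4 = -5/2 - O²/4)
-62 + a(T, (-1 + 4)*(5 - 5*5)) = -62 + (-5/2 - (-1 + 4)²*(5 - 5*5)²/4) = -62 + (-5/2 - 9*(5 - 25)²/4) = -62 + (-5/2 - (3*(-20))²/4) = -62 + (-5/2 - ¼*(-60)²) = -62 + (-5/2 - ¼*3600) = -62 + (-5/2 - 900) = -62 - 1805/2 = -1929/2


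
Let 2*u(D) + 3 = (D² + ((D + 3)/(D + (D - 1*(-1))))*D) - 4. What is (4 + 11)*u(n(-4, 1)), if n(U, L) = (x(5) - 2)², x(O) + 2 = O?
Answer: -35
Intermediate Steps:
x(O) = -2 + O
n(U, L) = 1 (n(U, L) = ((-2 + 5) - 2)² = (3 - 2)² = 1² = 1)
u(D) = -7/2 + D²/2 + D*(3 + D)/(2*(1 + 2*D)) (u(D) = -3/2 + ((D² + ((D + 3)/(D + (D - 1*(-1))))*D) - 4)/2 = -3/2 + ((D² + ((3 + D)/(D + (D + 1)))*D) - 4)/2 = -3/2 + ((D² + ((3 + D)/(D + (1 + D)))*D) - 4)/2 = -3/2 + ((D² + ((3 + D)/(1 + 2*D))*D) - 4)/2 = -3/2 + ((D² + D*(3 + D)/(1 + 2*D)) - 4)/2 = -3/2 + (-4 + D² + D*(3 + D)/(1 + 2*D))/2 = -3/2 + (-2 + D²/2 + D*(3 + D)/(2*(1 + 2*D))) = -7/2 + D²/2 + D*(3 + D)/(2*(1 + 2*D)))
(4 + 11)*u(n(-4, 1)) = (4 + 11)*((-7 - 11*1 + 2*1² + 2*1³)/(2*(1 + 2*1))) = 15*((-7 - 11 + 2*1 + 2*1)/(2*(1 + 2))) = 15*((½)*(-7 - 11 + 2 + 2)/3) = 15*((½)*(⅓)*(-14)) = 15*(-7/3) = -35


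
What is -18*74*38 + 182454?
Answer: 131838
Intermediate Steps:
-18*74*38 + 182454 = -1332*38 + 182454 = -50616 + 182454 = 131838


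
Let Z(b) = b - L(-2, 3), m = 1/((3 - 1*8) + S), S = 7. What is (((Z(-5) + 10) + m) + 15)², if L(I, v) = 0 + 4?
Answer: 1089/4 ≈ 272.25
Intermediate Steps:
L(I, v) = 4
m = ½ (m = 1/((3 - 1*8) + 7) = 1/((3 - 8) + 7) = 1/(-5 + 7) = 1/2 = ½ ≈ 0.50000)
Z(b) = -4 + b (Z(b) = b - 1*4 = b - 4 = -4 + b)
(((Z(-5) + 10) + m) + 15)² = ((((-4 - 5) + 10) + ½) + 15)² = (((-9 + 10) + ½) + 15)² = ((1 + ½) + 15)² = (3/2 + 15)² = (33/2)² = 1089/4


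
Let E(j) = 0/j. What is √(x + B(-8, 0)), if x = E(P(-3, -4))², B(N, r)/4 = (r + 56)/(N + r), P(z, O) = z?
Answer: 2*I*√7 ≈ 5.2915*I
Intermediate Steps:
E(j) = 0
B(N, r) = 4*(56 + r)/(N + r) (B(N, r) = 4*((r + 56)/(N + r)) = 4*((56 + r)/(N + r)) = 4*(56 + r)/(N + r))
x = 0 (x = 0² = 0)
√(x + B(-8, 0)) = √(0 + 4*(56 + 0)/(-8 + 0)) = √(0 + 4*56/(-8)) = √(0 + 4*(-⅛)*56) = √(0 - 28) = √(-28) = 2*I*√7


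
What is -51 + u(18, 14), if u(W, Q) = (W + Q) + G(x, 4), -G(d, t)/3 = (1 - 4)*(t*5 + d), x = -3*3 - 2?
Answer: 62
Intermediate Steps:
x = -11 (x = -9 - 2 = -11)
G(d, t) = 9*d + 45*t (G(d, t) = -3*(1 - 4)*(t*5 + d) = -(-9)*(5*t + d) = -(-9)*(d + 5*t) = -3*(-15*t - 3*d) = 9*d + 45*t)
u(W, Q) = 81 + Q + W (u(W, Q) = (W + Q) + (9*(-11) + 45*4) = (Q + W) + (-99 + 180) = (Q + W) + 81 = 81 + Q + W)
-51 + u(18, 14) = -51 + (81 + 14 + 18) = -51 + 113 = 62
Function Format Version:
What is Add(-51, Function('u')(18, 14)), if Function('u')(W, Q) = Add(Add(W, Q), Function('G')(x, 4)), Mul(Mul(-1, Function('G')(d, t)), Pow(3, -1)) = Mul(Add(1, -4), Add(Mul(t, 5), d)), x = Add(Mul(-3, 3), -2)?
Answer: 62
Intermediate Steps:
x = -11 (x = Add(-9, -2) = -11)
Function('G')(d, t) = Add(Mul(9, d), Mul(45, t)) (Function('G')(d, t) = Mul(-3, Mul(Add(1, -4), Add(Mul(t, 5), d))) = Mul(-3, Mul(-3, Add(Mul(5, t), d))) = Mul(-3, Mul(-3, Add(d, Mul(5, t)))) = Mul(-3, Add(Mul(-15, t), Mul(-3, d))) = Add(Mul(9, d), Mul(45, t)))
Function('u')(W, Q) = Add(81, Q, W) (Function('u')(W, Q) = Add(Add(W, Q), Add(Mul(9, -11), Mul(45, 4))) = Add(Add(Q, W), Add(-99, 180)) = Add(Add(Q, W), 81) = Add(81, Q, W))
Add(-51, Function('u')(18, 14)) = Add(-51, Add(81, 14, 18)) = Add(-51, 113) = 62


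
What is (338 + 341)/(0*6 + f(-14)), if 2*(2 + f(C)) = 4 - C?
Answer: 97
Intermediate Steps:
f(C) = -C/2 (f(C) = -2 + (4 - C)/2 = -2 + (2 - C/2) = -C/2)
(338 + 341)/(0*6 + f(-14)) = (338 + 341)/(0*6 - ½*(-14)) = 679/(0 + 7) = 679/7 = 679*(⅐) = 97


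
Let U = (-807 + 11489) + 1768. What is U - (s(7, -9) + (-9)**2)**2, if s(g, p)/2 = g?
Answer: 3425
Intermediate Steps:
s(g, p) = 2*g
U = 12450 (U = 10682 + 1768 = 12450)
U - (s(7, -9) + (-9)**2)**2 = 12450 - (2*7 + (-9)**2)**2 = 12450 - (14 + 81)**2 = 12450 - 1*95**2 = 12450 - 1*9025 = 12450 - 9025 = 3425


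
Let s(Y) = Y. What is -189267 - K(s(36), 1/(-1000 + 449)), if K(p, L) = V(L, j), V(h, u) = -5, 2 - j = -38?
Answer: -189262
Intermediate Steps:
j = 40 (j = 2 - 1*(-38) = 2 + 38 = 40)
K(p, L) = -5
-189267 - K(s(36), 1/(-1000 + 449)) = -189267 - 1*(-5) = -189267 + 5 = -189262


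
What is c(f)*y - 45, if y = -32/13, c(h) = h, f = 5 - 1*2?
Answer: -681/13 ≈ -52.385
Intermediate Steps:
f = 3 (f = 5 - 2 = 3)
y = -32/13 (y = -32*1/13 = -32/13 ≈ -2.4615)
c(f)*y - 45 = 3*(-32/13) - 45 = -96/13 - 45 = -681/13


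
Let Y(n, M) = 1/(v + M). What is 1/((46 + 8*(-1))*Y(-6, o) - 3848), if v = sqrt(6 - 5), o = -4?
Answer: -3/11582 ≈ -0.00025902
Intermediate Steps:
v = 1 (v = sqrt(1) = 1)
Y(n, M) = 1/(1 + M)
1/((46 + 8*(-1))*Y(-6, o) - 3848) = 1/((46 + 8*(-1))/(1 - 4) - 3848) = 1/((46 - 8)/(-3) - 3848) = 1/(38*(-1/3) - 3848) = 1/(-38/3 - 3848) = 1/(-11582/3) = -3/11582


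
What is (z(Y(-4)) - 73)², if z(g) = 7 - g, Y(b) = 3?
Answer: 4761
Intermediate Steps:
(z(Y(-4)) - 73)² = ((7 - 1*3) - 73)² = ((7 - 3) - 73)² = (4 - 73)² = (-69)² = 4761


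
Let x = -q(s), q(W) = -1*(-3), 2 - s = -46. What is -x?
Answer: 3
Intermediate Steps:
s = 48 (s = 2 - 1*(-46) = 2 + 46 = 48)
q(W) = 3
x = -3 (x = -1*3 = -3)
-x = -1*(-3) = 3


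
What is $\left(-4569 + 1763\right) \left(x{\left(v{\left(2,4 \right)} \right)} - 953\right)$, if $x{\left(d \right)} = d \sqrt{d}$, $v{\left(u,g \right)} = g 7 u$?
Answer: $2674118 - 314272 \sqrt{14} \approx 1.4982 \cdot 10^{6}$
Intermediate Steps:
$v{\left(u,g \right)} = 7 g u$
$x{\left(d \right)} = d^{\frac{3}{2}}$
$\left(-4569 + 1763\right) \left(x{\left(v{\left(2,4 \right)} \right)} - 953\right) = \left(-4569 + 1763\right) \left(\left(7 \cdot 4 \cdot 2\right)^{\frac{3}{2}} - 953\right) = - 2806 \left(56^{\frac{3}{2}} - 953\right) = - 2806 \left(112 \sqrt{14} - 953\right) = - 2806 \left(-953 + 112 \sqrt{14}\right) = 2674118 - 314272 \sqrt{14}$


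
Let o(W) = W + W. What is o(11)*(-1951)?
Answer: -42922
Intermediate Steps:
o(W) = 2*W
o(11)*(-1951) = (2*11)*(-1951) = 22*(-1951) = -42922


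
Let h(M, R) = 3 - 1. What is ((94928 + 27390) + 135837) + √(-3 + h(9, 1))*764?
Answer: 258155 + 764*I ≈ 2.5816e+5 + 764.0*I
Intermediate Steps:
h(M, R) = 2
((94928 + 27390) + 135837) + √(-3 + h(9, 1))*764 = ((94928 + 27390) + 135837) + √(-3 + 2)*764 = (122318 + 135837) + √(-1)*764 = 258155 + I*764 = 258155 + 764*I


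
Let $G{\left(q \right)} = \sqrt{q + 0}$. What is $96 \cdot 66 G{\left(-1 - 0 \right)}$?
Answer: $6336 i \approx 6336.0 i$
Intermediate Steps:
$G{\left(q \right)} = \sqrt{q}$
$96 \cdot 66 G{\left(-1 - 0 \right)} = 96 \cdot 66 \sqrt{-1 - 0} = 6336 \sqrt{-1 + 0} = 6336 \sqrt{-1} = 6336 i$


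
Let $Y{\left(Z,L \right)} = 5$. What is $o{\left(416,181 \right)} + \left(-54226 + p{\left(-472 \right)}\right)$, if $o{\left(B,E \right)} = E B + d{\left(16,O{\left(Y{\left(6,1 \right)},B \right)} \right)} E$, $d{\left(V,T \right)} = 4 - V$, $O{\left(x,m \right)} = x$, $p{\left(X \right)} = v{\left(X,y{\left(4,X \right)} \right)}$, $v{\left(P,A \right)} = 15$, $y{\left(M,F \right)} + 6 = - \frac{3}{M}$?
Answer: $18913$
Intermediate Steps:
$y{\left(M,F \right)} = -6 - \frac{3}{M}$
$p{\left(X \right)} = 15$
$o{\left(B,E \right)} = - 12 E + B E$ ($o{\left(B,E \right)} = E B + \left(4 - 16\right) E = B E + \left(4 - 16\right) E = B E - 12 E = - 12 E + B E$)
$o{\left(416,181 \right)} + \left(-54226 + p{\left(-472 \right)}\right) = 181 \left(-12 + 416\right) + \left(-54226 + 15\right) = 181 \cdot 404 - 54211 = 73124 - 54211 = 18913$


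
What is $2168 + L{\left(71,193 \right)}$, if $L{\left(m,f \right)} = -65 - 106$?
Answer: $1997$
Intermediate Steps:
$L{\left(m,f \right)} = -171$ ($L{\left(m,f \right)} = -65 - 106 = -171$)
$2168 + L{\left(71,193 \right)} = 2168 - 171 = 1997$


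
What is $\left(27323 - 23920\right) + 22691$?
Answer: $26094$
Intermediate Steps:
$\left(27323 - 23920\right) + 22691 = 3403 + 22691 = 26094$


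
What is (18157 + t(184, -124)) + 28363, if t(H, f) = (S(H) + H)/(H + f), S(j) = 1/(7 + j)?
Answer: 35543623/764 ≈ 46523.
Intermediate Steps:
t(H, f) = (H + 1/(7 + H))/(H + f) (t(H, f) = (1/(7 + H) + H)/(H + f) = (H + 1/(7 + H))/(H + f))
(18157 + t(184, -124)) + 28363 = (18157 + (1 + 184*(7 + 184))/((7 + 184)*(184 - 124))) + 28363 = (18157 + (1 + 184*191)/(191*60)) + 28363 = (18157 + (1/191)*(1/60)*(1 + 35144)) + 28363 = (18157 + (1/191)*(1/60)*35145) + 28363 = (18157 + 2343/764) + 28363 = 13874291/764 + 28363 = 35543623/764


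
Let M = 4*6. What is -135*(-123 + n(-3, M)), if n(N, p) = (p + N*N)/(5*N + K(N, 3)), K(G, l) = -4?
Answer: 319950/19 ≈ 16839.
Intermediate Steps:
M = 24
n(N, p) = (p + N²)/(-4 + 5*N) (n(N, p) = (p + N*N)/(5*N - 4) = (p + N²)/(-4 + 5*N))
-135*(-123 + n(-3, M)) = -135*(-123 + (24 + (-3)²)/(-4 + 5*(-3))) = -135*(-123 + (24 + 9)/(-4 - 15)) = -135*(-123 + 33/(-19)) = -135*(-123 - 1/19*33) = -135*(-123 - 33/19) = -135*(-2370/19) = 319950/19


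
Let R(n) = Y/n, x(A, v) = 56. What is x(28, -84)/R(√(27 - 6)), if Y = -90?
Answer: -28*√21/45 ≈ -2.8514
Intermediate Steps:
R(n) = -90/n
x(28, -84)/R(√(27 - 6)) = 56/((-90/√(27 - 6))) = 56/((-90*√21/21)) = 56/((-30*√21/7)) = 56*(-√21/90) = -28*√21/45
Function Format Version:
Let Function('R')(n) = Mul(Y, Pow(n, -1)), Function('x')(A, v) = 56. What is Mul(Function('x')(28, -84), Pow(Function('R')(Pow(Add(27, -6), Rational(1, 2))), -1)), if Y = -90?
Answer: Mul(Rational(-28, 45), Pow(21, Rational(1, 2))) ≈ -2.8514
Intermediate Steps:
Function('R')(n) = Mul(-90, Pow(n, -1))
Mul(Function('x')(28, -84), Pow(Function('R')(Pow(Add(27, -6), Rational(1, 2))), -1)) = Mul(56, Pow(Mul(-90, Pow(Pow(Add(27, -6), Rational(1, 2)), -1)), -1)) = Mul(56, Pow(Mul(-90, Pow(Pow(21, Rational(1, 2)), -1)), -1)) = Mul(56, Pow(Mul(-90, Mul(Rational(1, 21), Pow(21, Rational(1, 2)))), -1)) = Mul(56, Pow(Mul(Rational(-30, 7), Pow(21, Rational(1, 2))), -1)) = Mul(56, Mul(Rational(-1, 90), Pow(21, Rational(1, 2)))) = Mul(Rational(-28, 45), Pow(21, Rational(1, 2)))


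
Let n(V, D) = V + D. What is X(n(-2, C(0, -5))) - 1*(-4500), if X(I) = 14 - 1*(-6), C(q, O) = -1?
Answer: 4520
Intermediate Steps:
n(V, D) = D + V
X(I) = 20 (X(I) = 14 + 6 = 20)
X(n(-2, C(0, -5))) - 1*(-4500) = 20 - 1*(-4500) = 20 + 4500 = 4520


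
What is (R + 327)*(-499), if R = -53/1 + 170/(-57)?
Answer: -7708552/57 ≈ -1.3524e+5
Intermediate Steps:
R = -3191/57 (R = -53*1 + 170*(-1/57) = -53 - 170/57 = -3191/57 ≈ -55.982)
(R + 327)*(-499) = (-3191/57 + 327)*(-499) = (15448/57)*(-499) = -7708552/57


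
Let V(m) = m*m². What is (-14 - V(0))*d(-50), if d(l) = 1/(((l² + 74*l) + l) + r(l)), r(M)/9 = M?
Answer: 7/850 ≈ 0.0082353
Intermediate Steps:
V(m) = m³
r(M) = 9*M
d(l) = 1/(l² + 84*l) (d(l) = 1/(((l² + 74*l) + l) + 9*l) = 1/((l² + 75*l) + 9*l) = 1/(l² + 84*l))
(-14 - V(0))*d(-50) = (-14 - 1*0³)*(1/((-50)*(84 - 50))) = (-14 - 1*0)*(-1/50/34) = (-14 + 0)*(-1/50*1/34) = -14*(-1/1700) = 7/850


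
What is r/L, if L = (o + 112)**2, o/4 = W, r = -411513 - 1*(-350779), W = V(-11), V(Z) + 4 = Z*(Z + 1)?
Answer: -30367/143648 ≈ -0.21140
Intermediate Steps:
V(Z) = -4 + Z*(1 + Z) (V(Z) = -4 + Z*(Z + 1) = -4 + Z*(1 + Z))
W = 106 (W = -4 - 11 + (-11)**2 = -4 - 11 + 121 = 106)
r = -60734 (r = -411513 + 350779 = -60734)
o = 424 (o = 4*106 = 424)
L = 287296 (L = (424 + 112)**2 = 536**2 = 287296)
r/L = -60734/287296 = -60734*1/287296 = -30367/143648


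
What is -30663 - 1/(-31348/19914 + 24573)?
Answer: -7501938666438/244657687 ≈ -30663.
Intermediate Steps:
-30663 - 1/(-31348/19914 + 24573) = -30663 - 1/(-31348*1/19914 + 24573) = -30663 - 1/(-15674/9957 + 24573) = -30663 - 1/244657687/9957 = -30663 - 1*9957/244657687 = -30663 - 9957/244657687 = -7501938666438/244657687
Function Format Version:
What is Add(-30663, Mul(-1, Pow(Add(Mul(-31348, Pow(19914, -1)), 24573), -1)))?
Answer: Rational(-7501938666438, 244657687) ≈ -30663.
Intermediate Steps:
Add(-30663, Mul(-1, Pow(Add(Mul(-31348, Pow(19914, -1)), 24573), -1))) = Add(-30663, Mul(-1, Pow(Add(Mul(-31348, Rational(1, 19914)), 24573), -1))) = Add(-30663, Mul(-1, Pow(Add(Rational(-15674, 9957), 24573), -1))) = Add(-30663, Mul(-1, Pow(Rational(244657687, 9957), -1))) = Add(-30663, Mul(-1, Rational(9957, 244657687))) = Add(-30663, Rational(-9957, 244657687)) = Rational(-7501938666438, 244657687)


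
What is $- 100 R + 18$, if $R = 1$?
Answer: $-82$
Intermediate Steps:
$- 100 R + 18 = \left(-100\right) 1 + 18 = -100 + 18 = -82$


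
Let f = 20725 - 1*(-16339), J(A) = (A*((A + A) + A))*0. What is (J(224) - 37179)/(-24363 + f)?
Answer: -37179/12701 ≈ -2.9272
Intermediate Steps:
J(A) = 0 (J(A) = (A*(2*A + A))*0 = (A*(3*A))*0 = (3*A²)*0 = 0)
f = 37064 (f = 20725 + 16339 = 37064)
(J(224) - 37179)/(-24363 + f) = (0 - 37179)/(-24363 + 37064) = -37179/12701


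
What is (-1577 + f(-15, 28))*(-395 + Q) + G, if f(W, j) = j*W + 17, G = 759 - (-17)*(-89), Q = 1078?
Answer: -1353094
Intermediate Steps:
G = -754 (G = 759 - 1*1513 = 759 - 1513 = -754)
f(W, j) = 17 + W*j (f(W, j) = W*j + 17 = 17 + W*j)
(-1577 + f(-15, 28))*(-395 + Q) + G = (-1577 + (17 - 15*28))*(-395 + 1078) - 754 = (-1577 + (17 - 420))*683 - 754 = (-1577 - 403)*683 - 754 = -1980*683 - 754 = -1352340 - 754 = -1353094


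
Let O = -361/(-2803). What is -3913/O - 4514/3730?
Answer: -20456394012/673265 ≈ -30384.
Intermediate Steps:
O = 361/2803 (O = -361*(-1/2803) = 361/2803 ≈ 0.12879)
-3913/O - 4514/3730 = -3913/361/2803 - 4514/3730 = -3913*2803/361 - 4514*1/3730 = -10968139/361 - 2257/1865 = -20456394012/673265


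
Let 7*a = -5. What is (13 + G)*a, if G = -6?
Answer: -5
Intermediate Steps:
a = -5/7 (a = (⅐)*(-5) = -5/7 ≈ -0.71429)
(13 + G)*a = (13 - 6)*(-5/7) = 7*(-5/7) = -5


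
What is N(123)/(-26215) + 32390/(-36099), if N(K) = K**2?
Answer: -199320803/135190755 ≈ -1.4744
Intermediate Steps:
N(123)/(-26215) + 32390/(-36099) = 123**2/(-26215) + 32390/(-36099) = 15129*(-1/26215) + 32390*(-1/36099) = -15129/26215 - 32390/36099 = -199320803/135190755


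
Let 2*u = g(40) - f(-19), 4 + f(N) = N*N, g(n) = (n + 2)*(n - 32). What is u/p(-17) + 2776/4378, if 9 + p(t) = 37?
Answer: 4537/17512 ≈ 0.25908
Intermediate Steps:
g(n) = (-32 + n)*(2 + n) (g(n) = (2 + n)*(-32 + n) = (-32 + n)*(2 + n))
f(N) = -4 + N² (f(N) = -4 + N*N = -4 + N²)
p(t) = 28 (p(t) = -9 + 37 = 28)
u = -21/2 (u = ((-64 + 40² - 30*40) - (-4 + (-19)²))/2 = ((-64 + 1600 - 1200) - (-4 + 361))/2 = (336 - 1*357)/2 = (336 - 357)/2 = (½)*(-21) = -21/2 ≈ -10.500)
u/p(-17) + 2776/4378 = -21/2/28 + 2776/4378 = -21/2*1/28 + 2776*(1/4378) = -3/8 + 1388/2189 = 4537/17512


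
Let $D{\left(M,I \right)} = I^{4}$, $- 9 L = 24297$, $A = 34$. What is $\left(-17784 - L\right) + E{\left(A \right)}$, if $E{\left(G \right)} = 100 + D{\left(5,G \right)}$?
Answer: $\frac{3964055}{3} \approx 1.3214 \cdot 10^{6}$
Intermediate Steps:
$L = - \frac{8099}{3}$ ($L = \left(- \frac{1}{9}\right) 24297 = - \frac{8099}{3} \approx -2699.7$)
$E{\left(G \right)} = 100 + G^{4}$
$\left(-17784 - L\right) + E{\left(A \right)} = \left(-17784 - - \frac{8099}{3}\right) + \left(100 + 34^{4}\right) = \left(-17784 + \frac{8099}{3}\right) + \left(100 + 1336336\right) = - \frac{45253}{3} + 1336436 = \frac{3964055}{3}$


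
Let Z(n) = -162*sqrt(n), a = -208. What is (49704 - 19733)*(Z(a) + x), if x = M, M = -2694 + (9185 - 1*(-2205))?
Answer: 260627816 - 19421208*I*sqrt(13) ≈ 2.6063e+8 - 7.0024e+7*I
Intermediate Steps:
M = 8696 (M = -2694 + (9185 + 2205) = -2694 + 11390 = 8696)
x = 8696
(49704 - 19733)*(Z(a) + x) = (49704 - 19733)*(-648*I*sqrt(13) + 8696) = 29971*(-648*I*sqrt(13) + 8696) = 29971*(8696 - 648*I*sqrt(13)) = 260627816 - 19421208*I*sqrt(13)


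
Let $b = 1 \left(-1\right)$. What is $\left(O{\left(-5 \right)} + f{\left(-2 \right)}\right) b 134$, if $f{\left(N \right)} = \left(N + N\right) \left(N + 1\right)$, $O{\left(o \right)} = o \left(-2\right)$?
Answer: $-1876$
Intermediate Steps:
$b = -1$
$O{\left(o \right)} = - 2 o$
$f{\left(N \right)} = 2 N \left(1 + N\right)$
$\left(O{\left(-5 \right)} + f{\left(-2 \right)}\right) b 134 = \left(\left(-2\right) \left(-5\right) + 2 \left(-2\right) \left(1 - 2\right)\right) \left(-1\right) 134 = \left(10 + 2 \left(-2\right) \left(-1\right)\right) \left(-1\right) 134 = \left(10 + 4\right) \left(-1\right) 134 = 14 \left(-1\right) 134 = \left(-14\right) 134 = -1876$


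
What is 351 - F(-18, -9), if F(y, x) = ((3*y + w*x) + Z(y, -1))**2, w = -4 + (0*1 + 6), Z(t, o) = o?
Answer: -4978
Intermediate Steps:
w = 2 (w = -4 + (0 + 6) = -4 + 6 = 2)
F(y, x) = (-1 + 2*x + 3*y)**2 (F(y, x) = ((3*y + 2*x) - 1)**2 = ((2*x + 3*y) - 1)**2 = (-1 + 2*x + 3*y)**2)
351 - F(-18, -9) = 351 - (-1 + 2*(-9) + 3*(-18))**2 = 351 - (-1 - 18 - 54)**2 = 351 - 1*(-73)**2 = 351 - 1*5329 = 351 - 5329 = -4978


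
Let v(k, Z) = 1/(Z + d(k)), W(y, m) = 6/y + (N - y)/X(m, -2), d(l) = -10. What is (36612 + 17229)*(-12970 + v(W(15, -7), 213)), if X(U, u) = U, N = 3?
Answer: -141758453469/203 ≈ -6.9832e+8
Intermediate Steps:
W(y, m) = 6/y + (3 - y)/m
v(k, Z) = 1/(-10 + Z) (v(k, Z) = 1/(Z - 10) = 1/(-10 + Z))
(36612 + 17229)*(-12970 + v(W(15, -7), 213)) = (36612 + 17229)*(-12970 + 1/(-10 + 213)) = 53841*(-12970 + 1/203) = 53841*(-2632909/203) = -141758453469/203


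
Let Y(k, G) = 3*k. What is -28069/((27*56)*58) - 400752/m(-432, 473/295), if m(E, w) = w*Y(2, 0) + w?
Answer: -134645135287/3770928 ≈ -35706.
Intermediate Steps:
m(E, w) = 7*w (m(E, w) = w*(3*2) + w = w*6 + w = 6*w + w = 7*w)
-28069/((27*56)*58) - 400752/m(-432, 473/295) = -28069/((27*56)*58) - 400752/(7*(473/295)) = -28069/(1512*58) - 400752/(7*(473*(1/295))) = -28069/87696 - 400752/(7*(473/295)) = -28069*1/87696 - 400752/3311/295 = -28069/87696 - 400752*295/3311 = -28069/87696 - 10747440/301 = -134645135287/3770928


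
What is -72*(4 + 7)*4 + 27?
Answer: -3141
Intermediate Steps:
-72*(4 + 7)*4 + 27 = -792*4 + 27 = -72*44 + 27 = -3168 + 27 = -3141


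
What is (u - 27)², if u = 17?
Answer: 100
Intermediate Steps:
(u - 27)² = (17 - 27)² = (-10)² = 100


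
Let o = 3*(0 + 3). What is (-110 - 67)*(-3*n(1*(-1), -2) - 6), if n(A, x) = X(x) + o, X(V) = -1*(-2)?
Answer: 6903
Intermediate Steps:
X(V) = 2
o = 9 (o = 3*3 = 9)
n(A, x) = 11 (n(A, x) = 2 + 9 = 11)
(-110 - 67)*(-3*n(1*(-1), -2) - 6) = (-110 - 67)*(-3*11 - 6) = -177*(-33 - 6) = -177*(-39) = 6903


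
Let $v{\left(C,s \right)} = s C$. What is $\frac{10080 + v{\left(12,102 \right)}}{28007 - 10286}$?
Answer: $\frac{1256}{1969} \approx 0.63789$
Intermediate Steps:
$v{\left(C,s \right)} = C s$
$\frac{10080 + v{\left(12,102 \right)}}{28007 - 10286} = \frac{10080 + 12 \cdot 102}{28007 - 10286} = \frac{10080 + 1224}{17721} = 11304 \cdot \frac{1}{17721} = \frac{1256}{1969}$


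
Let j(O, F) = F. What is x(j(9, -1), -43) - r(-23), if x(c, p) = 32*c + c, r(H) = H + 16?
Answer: -26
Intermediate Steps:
r(H) = 16 + H
x(c, p) = 33*c
x(j(9, -1), -43) - r(-23) = 33*(-1) - (16 - 23) = -33 - 1*(-7) = -33 + 7 = -26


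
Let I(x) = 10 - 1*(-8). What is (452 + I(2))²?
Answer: 220900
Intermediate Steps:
I(x) = 18 (I(x) = 10 + 8 = 18)
(452 + I(2))² = (452 + 18)² = 470² = 220900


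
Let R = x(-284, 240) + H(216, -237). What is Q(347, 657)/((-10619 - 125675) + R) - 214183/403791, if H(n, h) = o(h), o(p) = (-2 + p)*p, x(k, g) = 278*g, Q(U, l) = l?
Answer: -3034891060/5221421421 ≈ -0.58124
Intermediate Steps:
o(p) = p*(-2 + p)
H(n, h) = h*(-2 + h)
R = 123363 (R = 278*240 - 237*(-2 - 237) = 66720 - 237*(-239) = 66720 + 56643 = 123363)
Q(347, 657)/((-10619 - 125675) + R) - 214183/403791 = 657/((-10619 - 125675) + 123363) - 214183/403791 = 657/(-136294 + 123363) - 214183*1/403791 = 657/(-12931) - 214183/403791 = 657*(-1/12931) - 214183/403791 = -657/12931 - 214183/403791 = -3034891060/5221421421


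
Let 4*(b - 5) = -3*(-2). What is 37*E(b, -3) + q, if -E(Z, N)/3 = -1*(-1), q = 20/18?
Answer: -989/9 ≈ -109.89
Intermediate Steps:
b = 13/2 (b = 5 + (-3*(-2))/4 = 5 + (¼)*6 = 5 + 3/2 = 13/2 ≈ 6.5000)
q = 10/9 (q = 20*(1/18) = 10/9 ≈ 1.1111)
E(Z, N) = -3 (E(Z, N) = -(-3)*(-1) = -3*1 = -3)
37*E(b, -3) + q = 37*(-3) + 10/9 = -111 + 10/9 = -989/9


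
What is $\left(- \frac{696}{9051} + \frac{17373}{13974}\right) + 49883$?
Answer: $\frac{701031468029}{14053186} \approx 49884.0$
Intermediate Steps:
$\left(- \frac{696}{9051} + \frac{17373}{13974}\right) + 49883 = \left(\left(-696\right) \frac{1}{9051} + 17373 \cdot \frac{1}{13974}\right) + 49883 = \left(- \frac{232}{3017} + \frac{5791}{4658}\right) + 49883 = \frac{16390791}{14053186} + 49883 = \frac{701031468029}{14053186}$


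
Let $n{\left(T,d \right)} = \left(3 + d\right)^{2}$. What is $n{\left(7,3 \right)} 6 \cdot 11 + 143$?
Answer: $2519$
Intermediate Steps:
$n{\left(7,3 \right)} 6 \cdot 11 + 143 = \left(3 + 3\right)^{2} \cdot 6 \cdot 11 + 143 = 6^{2} \cdot 66 + 143 = 36 \cdot 66 + 143 = 2376 + 143 = 2519$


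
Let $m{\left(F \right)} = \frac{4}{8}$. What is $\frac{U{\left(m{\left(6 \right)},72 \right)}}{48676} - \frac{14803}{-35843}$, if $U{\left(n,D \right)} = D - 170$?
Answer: $\frac{358519107}{872346934} \approx 0.41098$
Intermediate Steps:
$m{\left(F \right)} = \frac{1}{2}$ ($m{\left(F \right)} = 4 \cdot \frac{1}{8} = \frac{1}{2}$)
$U{\left(n,D \right)} = -170 + D$
$\frac{U{\left(m{\left(6 \right)},72 \right)}}{48676} - \frac{14803}{-35843} = \frac{-170 + 72}{48676} - \frac{14803}{-35843} = \left(-98\right) \frac{1}{48676} - - \frac{14803}{35843} = - \frac{49}{24338} + \frac{14803}{35843} = \frac{358519107}{872346934}$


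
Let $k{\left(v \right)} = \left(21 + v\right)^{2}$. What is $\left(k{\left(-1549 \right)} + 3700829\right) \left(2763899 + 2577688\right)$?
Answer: $32239751937831$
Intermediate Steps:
$\left(k{\left(-1549 \right)} + 3700829\right) \left(2763899 + 2577688\right) = \left(\left(21 - 1549\right)^{2} + 3700829\right) \left(2763899 + 2577688\right) = \left(\left(-1528\right)^{2} + 3700829\right) 5341587 = \left(2334784 + 3700829\right) 5341587 = 6035613 \cdot 5341587 = 32239751937831$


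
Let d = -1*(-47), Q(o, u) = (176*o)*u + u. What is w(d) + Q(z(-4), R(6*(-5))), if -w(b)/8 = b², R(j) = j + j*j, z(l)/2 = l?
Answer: -1241762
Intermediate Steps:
z(l) = 2*l
R(j) = j + j²
Q(o, u) = u + 176*o*u (Q(o, u) = 176*o*u + u = u + 176*o*u)
d = 47
w(b) = -8*b²
w(d) + Q(z(-4), R(6*(-5))) = -8*47² + ((6*(-5))*(1 + 6*(-5)))*(1 + 176*(2*(-4))) = -8*2209 + (-30*(1 - 30))*(1 + 176*(-8)) = -17672 + (-30*(-29))*(1 - 1408) = -17672 + 870*(-1407) = -17672 - 1224090 = -1241762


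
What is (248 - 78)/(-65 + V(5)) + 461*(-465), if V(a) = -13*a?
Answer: -2786762/13 ≈ -2.1437e+5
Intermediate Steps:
(248 - 78)/(-65 + V(5)) + 461*(-465) = (248 - 78)/(-65 - 13*5) + 461*(-465) = 170/(-65 - 65) - 214365 = 170/(-130) - 214365 = 170*(-1/130) - 214365 = -17/13 - 214365 = -2786762/13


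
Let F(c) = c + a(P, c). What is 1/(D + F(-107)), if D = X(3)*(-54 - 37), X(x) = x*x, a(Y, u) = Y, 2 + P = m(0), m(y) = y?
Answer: -1/928 ≈ -0.0010776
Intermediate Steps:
P = -2 (P = -2 + 0 = -2)
X(x) = x²
F(c) = -2 + c (F(c) = c - 2 = -2 + c)
D = -819 (D = 3²*(-54 - 37) = 9*(-91) = -819)
1/(D + F(-107)) = 1/(-819 + (-2 - 107)) = 1/(-819 - 109) = 1/(-928) = -1/928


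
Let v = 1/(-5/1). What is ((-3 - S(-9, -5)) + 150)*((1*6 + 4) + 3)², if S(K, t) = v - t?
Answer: 120159/5 ≈ 24032.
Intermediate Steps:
v = -⅕ (v = 1/(-5*1) = 1/(-5) = -⅕ ≈ -0.20000)
S(K, t) = -⅕ - t
((-3 - S(-9, -5)) + 150)*((1*6 + 4) + 3)² = ((-3 - (-⅕ - 1*(-5))) + 150)*((1*6 + 4) + 3)² = ((-3 - (-⅕ + 5)) + 150)*((6 + 4) + 3)² = ((-3 - 1*24/5) + 150)*(10 + 3)² = ((-3 - 24/5) + 150)*13² = (-39/5 + 150)*169 = (711/5)*169 = 120159/5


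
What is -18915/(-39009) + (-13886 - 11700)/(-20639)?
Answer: 462823653/268368917 ≈ 1.7246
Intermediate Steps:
-18915/(-39009) + (-13886 - 11700)/(-20639) = -18915*(-1/39009) - 25586*(-1/20639) = 6305/13003 + 25586/20639 = 462823653/268368917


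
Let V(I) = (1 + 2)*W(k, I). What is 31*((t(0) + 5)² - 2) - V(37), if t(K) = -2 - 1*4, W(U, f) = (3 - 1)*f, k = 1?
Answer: -253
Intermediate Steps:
W(U, f) = 2*f
t(K) = -6 (t(K) = -2 - 4 = -6)
V(I) = 6*I (V(I) = (1 + 2)*(2*I) = 3*(2*I) = 6*I)
31*((t(0) + 5)² - 2) - V(37) = 31*((-6 + 5)² - 2) - 6*37 = 31*((-1)² - 2) - 1*222 = 31*(1 - 2) - 222 = 31*(-1) - 222 = -31 - 222 = -253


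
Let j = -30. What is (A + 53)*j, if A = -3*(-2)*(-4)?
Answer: -870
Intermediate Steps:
A = -24 (A = 6*(-4) = -24)
(A + 53)*j = (-24 + 53)*(-30) = 29*(-30) = -870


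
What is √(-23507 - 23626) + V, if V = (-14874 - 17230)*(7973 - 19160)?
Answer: 359147448 + 3*I*√5237 ≈ 3.5915e+8 + 217.1*I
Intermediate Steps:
V = 359147448 (V = -32104*(-11187) = 359147448)
√(-23507 - 23626) + V = √(-23507 - 23626) + 359147448 = √(-47133) + 359147448 = 3*I*√5237 + 359147448 = 359147448 + 3*I*√5237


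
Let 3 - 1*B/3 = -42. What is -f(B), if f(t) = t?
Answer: -135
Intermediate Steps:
B = 135 (B = 9 - 3*(-42) = 9 + 126 = 135)
-f(B) = -1*135 = -135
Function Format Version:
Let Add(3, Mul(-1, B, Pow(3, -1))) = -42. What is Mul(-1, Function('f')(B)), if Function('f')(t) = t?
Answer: -135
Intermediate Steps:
B = 135 (B = Add(9, Mul(-3, -42)) = Add(9, 126) = 135)
Mul(-1, Function('f')(B)) = Mul(-1, 135) = -135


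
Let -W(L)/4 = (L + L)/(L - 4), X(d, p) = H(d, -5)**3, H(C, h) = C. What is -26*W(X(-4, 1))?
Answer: 3328/17 ≈ 195.76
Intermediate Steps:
X(d, p) = d**3
W(L) = -8*L/(-4 + L) (W(L) = -4*(L + L)/(L - 4) = -4*2*L/(-4 + L) = -8*L/(-4 + L))
-26*W(X(-4, 1)) = -(-208)*(-4)**3/(-4 + (-4)**3) = -(-208)*(-64)/(-4 - 64) = -(-208)*(-64)/(-68) = -(-208)*(-64)*(-1)/68 = -26*(-128/17) = 3328/17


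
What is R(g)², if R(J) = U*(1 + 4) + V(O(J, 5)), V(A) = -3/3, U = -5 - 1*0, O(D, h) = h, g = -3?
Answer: 676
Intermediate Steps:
U = -5 (U = -5 + 0 = -5)
V(A) = -1 (V(A) = -3*⅓ = -1)
R(J) = -26 (R(J) = -5*(1 + 4) - 1 = -5*5 - 1 = -25 - 1 = -26)
R(g)² = (-26)² = 676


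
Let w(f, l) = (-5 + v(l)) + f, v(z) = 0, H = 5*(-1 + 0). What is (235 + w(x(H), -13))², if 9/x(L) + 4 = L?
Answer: 52441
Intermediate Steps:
H = -5 (H = 5*(-1) = -5)
x(L) = 9/(-4 + L)
w(f, l) = -5 + f (w(f, l) = (-5 + 0) + f = -5 + f)
(235 + w(x(H), -13))² = (235 + (-5 + 9/(-4 - 5)))² = (235 + (-5 + 9/(-9)))² = (235 + (-5 + 9*(-⅑)))² = (235 + (-5 - 1))² = (235 - 6)² = 229² = 52441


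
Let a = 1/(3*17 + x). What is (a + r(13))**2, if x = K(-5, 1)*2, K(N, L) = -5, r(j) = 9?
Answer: 136900/1681 ≈ 81.440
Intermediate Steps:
x = -10 (x = -5*2 = -10)
a = 1/41 (a = 1/(3*17 - 10) = 1/(51 - 10) = 1/41 ≈ 0.024390)
(a + r(13))**2 = (1/41 + 9)**2 = (370/41)**2 = 136900/1681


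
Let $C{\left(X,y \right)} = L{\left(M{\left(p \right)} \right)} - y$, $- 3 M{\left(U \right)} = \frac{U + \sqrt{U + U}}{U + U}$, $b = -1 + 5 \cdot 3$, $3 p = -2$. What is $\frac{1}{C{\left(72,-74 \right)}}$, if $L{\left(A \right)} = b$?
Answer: $\frac{1}{88} \approx 0.011364$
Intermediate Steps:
$p = - \frac{2}{3}$ ($p = \frac{1}{3} \left(-2\right) = - \frac{2}{3} \approx -0.66667$)
$b = 14$ ($b = -1 + 15 = 14$)
$M{\left(U \right)} = - \frac{U + \sqrt{2} \sqrt{U}}{6 U}$ ($M{\left(U \right)} = - \frac{\left(U + \sqrt{U + U}\right) \frac{1}{U + U}}{3} = - \frac{\left(U + \sqrt{2 U}\right) \frac{1}{2 U}}{3} = - \frac{\left(U + \sqrt{2} \sqrt{U}\right) \frac{1}{2 U}}{3} = - \frac{\frac{1}{2} \frac{1}{U} \left(U + \sqrt{2} \sqrt{U}\right)}{3} = - \frac{U + \sqrt{2} \sqrt{U}}{6 U}$)
$L{\left(A \right)} = 14$
$C{\left(X,y \right)} = 14 - y$
$\frac{1}{C{\left(72,-74 \right)}} = \frac{1}{14 - -74} = \frac{1}{14 + 74} = \frac{1}{88}$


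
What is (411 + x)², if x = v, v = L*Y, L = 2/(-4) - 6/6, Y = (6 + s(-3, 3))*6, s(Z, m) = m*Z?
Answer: 191844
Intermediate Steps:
s(Z, m) = Z*m
Y = -18 (Y = (6 - 3*3)*6 = (6 - 9)*6 = -3*6 = -18)
L = -3/2 (L = 2*(-¼) - 6*⅙ = -½ - 1 = -3/2 ≈ -1.5000)
v = 27 (v = -3/2*(-18) = 27)
x = 27
(411 + x)² = (411 + 27)² = 438² = 191844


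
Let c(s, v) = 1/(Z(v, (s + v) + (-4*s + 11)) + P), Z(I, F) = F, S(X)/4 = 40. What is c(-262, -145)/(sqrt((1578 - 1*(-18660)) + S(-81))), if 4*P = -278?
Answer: sqrt(20398)/11881835 ≈ 1.2020e-5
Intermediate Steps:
S(X) = 160 (S(X) = 4*40 = 160)
P = -139/2 (P = (1/4)*(-278) = -139/2 ≈ -69.500)
c(s, v) = 1/(-117/2 + v - 3*s) (c(s, v) = 1/(((s + v) + (-4*s + 11)) - 139/2) = 1/(((s + v) + (11 - 4*s)) - 139/2) = 1/((11 + v - 3*s) - 139/2) = 1/(-117/2 + v - 3*s))
c(-262, -145)/(sqrt((1578 - 1*(-18660)) + S(-81))) = (-2/(117 - 2*(-145) + 6*(-262)))/(sqrt((1578 - 1*(-18660)) + 160)) = (-2/(117 + 290 - 1572))/(sqrt((1578 + 18660) + 160)) = (-2/(-1165))/(sqrt(20238 + 160)) = (-2*(-1/1165))/(sqrt(20398)) = 2*(sqrt(20398)/20398)/1165 = sqrt(20398)/11881835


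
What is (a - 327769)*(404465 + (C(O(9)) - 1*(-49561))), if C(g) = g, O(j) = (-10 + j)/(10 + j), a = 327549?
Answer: -1897828460/19 ≈ -9.9886e+7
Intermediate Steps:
O(j) = (-10 + j)/(10 + j)
(a - 327769)*(404465 + (C(O(9)) - 1*(-49561))) = (327549 - 327769)*(404465 + ((-10 + 9)/(10 + 9) - 1*(-49561))) = -220*(404465 + (-1/19 + 49561)) = -220*(404465 + 941658/19) = -220*8626493/19 = -1897828460/19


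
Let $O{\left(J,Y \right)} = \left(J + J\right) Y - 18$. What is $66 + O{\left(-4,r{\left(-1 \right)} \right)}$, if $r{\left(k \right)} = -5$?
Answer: $88$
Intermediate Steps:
$O{\left(J,Y \right)} = -18 + 2 J Y$ ($O{\left(J,Y \right)} = 2 J Y - 18 = -18 + 2 J Y$)
$66 + O{\left(-4,r{\left(-1 \right)} \right)} = 66 - \left(18 + 8 \left(-5\right)\right) = 66 + \left(-18 + 40\right) = 66 + 22 = 88$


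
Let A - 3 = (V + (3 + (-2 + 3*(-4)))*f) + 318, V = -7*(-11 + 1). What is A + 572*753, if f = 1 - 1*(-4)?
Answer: 431052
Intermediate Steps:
f = 5 (f = 1 + 4 = 5)
V = 70 (V = -7*(-10) = 70)
A = 336 (A = 3 + ((70 + (3 + (-2 + 3*(-4)))*5) + 318) = 3 + ((70 + (3 + (-2 - 12))*5) + 318) = 3 + ((70 + (3 - 14)*5) + 318) = 3 + ((70 - 11*5) + 318) = 3 + ((70 - 55) + 318) = 3 + (15 + 318) = 3 + 333 = 336)
A + 572*753 = 336 + 572*753 = 336 + 430716 = 431052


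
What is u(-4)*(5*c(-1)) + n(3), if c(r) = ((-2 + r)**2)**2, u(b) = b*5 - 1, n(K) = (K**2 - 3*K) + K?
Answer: -8502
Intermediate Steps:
n(K) = K**2 - 2*K
u(b) = -1 + 5*b (u(b) = 5*b - 1 = -1 + 5*b)
c(r) = (-2 + r)**4
u(-4)*(5*c(-1)) + n(3) = (-1 + 5*(-4))*(5*(-2 - 1)**4) + 3*(-2 + 3) = (-1 - 20)*(5*(-3)**4) + 3*1 = -105*81 + 3 = -21*405 + 3 = -8505 + 3 = -8502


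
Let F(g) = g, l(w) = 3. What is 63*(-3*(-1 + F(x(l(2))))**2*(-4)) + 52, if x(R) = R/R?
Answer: 52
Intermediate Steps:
x(R) = 1
63*(-3*(-1 + F(x(l(2))))**2*(-4)) + 52 = 63*(-3*(-1 + 1)**2*(-4)) + 52 = 63*(-3*0**2*(-4)) + 52 = 63*(-3*0*(-4)) + 52 = 63*(0*(-4)) + 52 = 63*0 + 52 = 0 + 52 = 52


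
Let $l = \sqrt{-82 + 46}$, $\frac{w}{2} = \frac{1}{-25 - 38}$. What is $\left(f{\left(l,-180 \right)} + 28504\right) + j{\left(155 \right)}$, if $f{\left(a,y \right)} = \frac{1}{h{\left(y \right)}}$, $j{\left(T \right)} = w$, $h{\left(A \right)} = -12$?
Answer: $\frac{7182979}{252} \approx 28504.0$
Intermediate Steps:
$w = - \frac{2}{63}$ ($w = \frac{2}{-25 - 38} = \frac{2}{-63} = 2 \left(- \frac{1}{63}\right) = - \frac{2}{63} \approx -0.031746$)
$l = 6 i$ ($l = \sqrt{-36} = 6 i \approx 6.0 i$)
$j{\left(T \right)} = - \frac{2}{63}$
$f{\left(a,y \right)} = - \frac{1}{12}$ ($f{\left(a,y \right)} = \frac{1}{-12} = - \frac{1}{12}$)
$\left(f{\left(l,-180 \right)} + 28504\right) + j{\left(155 \right)} = \left(- \frac{1}{12} + 28504\right) - \frac{2}{63} = \frac{342047}{12} - \frac{2}{63} = \frac{7182979}{252}$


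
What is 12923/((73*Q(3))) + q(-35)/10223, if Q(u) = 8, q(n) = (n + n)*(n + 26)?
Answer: 132479749/5970232 ≈ 22.190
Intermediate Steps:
q(n) = 2*n*(26 + n) (q(n) = (2*n)*(26 + n) = 2*n*(26 + n))
12923/((73*Q(3))) + q(-35)/10223 = 12923/((73*8)) + (2*(-35)*(26 - 35))/10223 = 12923/584 + (2*(-35)*(-9))*(1/10223) = 12923*(1/584) + 630*(1/10223) = 12923/584 + 630/10223 = 132479749/5970232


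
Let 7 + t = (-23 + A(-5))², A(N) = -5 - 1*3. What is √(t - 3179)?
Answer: 5*I*√89 ≈ 47.17*I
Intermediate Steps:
A(N) = -8 (A(N) = -5 - 3 = -8)
t = 954 (t = -7 + (-23 - 8)² = -7 + (-31)² = -7 + 961 = 954)
√(t - 3179) = √(954 - 3179) = √(-2225) = 5*I*√89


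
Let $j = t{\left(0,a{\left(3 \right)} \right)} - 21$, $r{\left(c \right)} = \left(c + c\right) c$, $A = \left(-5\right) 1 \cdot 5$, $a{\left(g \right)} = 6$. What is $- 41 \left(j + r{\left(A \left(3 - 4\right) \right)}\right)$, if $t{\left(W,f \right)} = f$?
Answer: $-50635$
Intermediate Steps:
$A = -25$ ($A = \left(-5\right) 5 = -25$)
$r{\left(c \right)} = 2 c^{2}$ ($r{\left(c \right)} = 2 c c = 2 c^{2}$)
$j = -15$ ($j = 6 - 21 = -15$)
$- 41 \left(j + r{\left(A \left(3 - 4\right) \right)}\right) = - 41 \left(-15 + 2 \left(- 25 \left(3 - 4\right)\right)^{2}\right) = - 41 \left(-15 + 2 \left(\left(-25\right) \left(-1\right)\right)^{2}\right) = - 41 \left(-15 + 2 \cdot 25^{2}\right) = - 41 \left(-15 + 2 \cdot 625\right) = - 41 \left(-15 + 1250\right) = \left(-41\right) 1235 = -50635$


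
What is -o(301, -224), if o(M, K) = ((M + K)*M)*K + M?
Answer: 5191347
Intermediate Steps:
o(M, K) = M + K*M*(K + M) (o(M, K) = ((K + M)*M)*K + M = (M*(K + M))*K + M = K*M*(K + M) + M = M + K*M*(K + M))
-o(301, -224) = -301*(1 + (-224)**2 - 224*301) = -301*(1 + 50176 - 67424) = -301*(-17247) = -1*(-5191347) = 5191347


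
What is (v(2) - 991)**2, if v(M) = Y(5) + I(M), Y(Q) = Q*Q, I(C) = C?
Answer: 929296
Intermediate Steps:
Y(Q) = Q**2
v(M) = 25 + M (v(M) = 5**2 + M = 25 + M)
(v(2) - 991)**2 = ((25 + 2) - 991)**2 = (27 - 991)**2 = (-964)**2 = 929296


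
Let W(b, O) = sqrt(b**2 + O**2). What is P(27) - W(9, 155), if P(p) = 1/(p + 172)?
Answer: 1/199 - sqrt(24106) ≈ -155.26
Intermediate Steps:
P(p) = 1/(172 + p)
W(b, O) = sqrt(O**2 + b**2)
P(27) - W(9, 155) = 1/(172 + 27) - sqrt(155**2 + 9**2) = 1/199 - sqrt(24025 + 81) = 1/199 - sqrt(24106)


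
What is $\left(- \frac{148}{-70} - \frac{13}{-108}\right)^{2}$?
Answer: $\frac{71351809}{14288400} \approx 4.9937$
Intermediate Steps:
$\left(- \frac{148}{-70} - \frac{13}{-108}\right)^{2} = \left(\left(-148\right) \left(- \frac{1}{70}\right) - - \frac{13}{108}\right)^{2} = \left(\frac{74}{35} + \frac{13}{108}\right)^{2} = \left(\frac{8447}{3780}\right)^{2} = \frac{71351809}{14288400}$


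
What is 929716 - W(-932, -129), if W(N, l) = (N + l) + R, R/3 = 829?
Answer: 928290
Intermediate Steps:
R = 2487 (R = 3*829 = 2487)
W(N, l) = 2487 + N + l (W(N, l) = (N + l) + 2487 = 2487 + N + l)
929716 - W(-932, -129) = 929716 - (2487 - 932 - 129) = 929716 - 1*1426 = 929716 - 1426 = 928290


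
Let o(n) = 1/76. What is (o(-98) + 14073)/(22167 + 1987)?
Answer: 82273/141208 ≈ 0.58264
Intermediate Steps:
o(n) = 1/76
(o(-98) + 14073)/(22167 + 1987) = (1/76 + 14073)/(22167 + 1987) = (1069549/76)/24154 = (1069549/76)*(1/24154) = 82273/141208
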